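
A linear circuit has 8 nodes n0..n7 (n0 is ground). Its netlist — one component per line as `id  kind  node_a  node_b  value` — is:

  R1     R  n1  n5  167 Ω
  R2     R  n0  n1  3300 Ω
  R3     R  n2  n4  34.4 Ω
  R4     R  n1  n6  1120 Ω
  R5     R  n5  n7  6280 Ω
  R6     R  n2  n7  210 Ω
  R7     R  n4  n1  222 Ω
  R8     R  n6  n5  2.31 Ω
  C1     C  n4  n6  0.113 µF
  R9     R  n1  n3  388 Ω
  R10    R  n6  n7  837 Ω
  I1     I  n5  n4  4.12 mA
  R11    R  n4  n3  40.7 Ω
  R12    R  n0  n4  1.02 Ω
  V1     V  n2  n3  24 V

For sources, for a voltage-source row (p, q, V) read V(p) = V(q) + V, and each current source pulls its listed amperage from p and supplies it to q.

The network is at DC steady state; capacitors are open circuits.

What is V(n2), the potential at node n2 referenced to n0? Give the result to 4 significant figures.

11.20 V

Element admittances at DC:
  Y(R1) = 0.005988 S between n1,n5
  Y(R2) = 0.0003030 S between n0,n1
  Y(R3) = 0.02907 S between n2,n4
  Y(R4) = 0.0008929 S between n1,n6
  Y(R5) = 0.0001592 S between n5,n7
  Y(R6) = 0.004762 S between n2,n7
  Y(R7) = 0.004505 S between n4,n1
  Y(R8) = 0.4329 S between n6,n5
  Y(C1) = 0.000 S between n4,n6
  Y(R9) = 0.002577 S between n1,n3
  Y(R10) = 0.001195 S between n6,n7
  I1: injects 0.00412 A into n4 (from n5)
  Y(R11) = 0.02457 S between n4,n3
  Y(R12) = 0.9804 S between n0,n4
  V1: constraint V(n2)−V(n3) = 24
Assemble and solve the 8×8 MNA system:
  V(n1)=-3.173  V(n2)=11.20  V(n3)=-12.80  V(n4)=0.0009806  V(n5)=-1.788  V(n6)=-1.763  V(n7)=8.331
  i(V1)=-0.3393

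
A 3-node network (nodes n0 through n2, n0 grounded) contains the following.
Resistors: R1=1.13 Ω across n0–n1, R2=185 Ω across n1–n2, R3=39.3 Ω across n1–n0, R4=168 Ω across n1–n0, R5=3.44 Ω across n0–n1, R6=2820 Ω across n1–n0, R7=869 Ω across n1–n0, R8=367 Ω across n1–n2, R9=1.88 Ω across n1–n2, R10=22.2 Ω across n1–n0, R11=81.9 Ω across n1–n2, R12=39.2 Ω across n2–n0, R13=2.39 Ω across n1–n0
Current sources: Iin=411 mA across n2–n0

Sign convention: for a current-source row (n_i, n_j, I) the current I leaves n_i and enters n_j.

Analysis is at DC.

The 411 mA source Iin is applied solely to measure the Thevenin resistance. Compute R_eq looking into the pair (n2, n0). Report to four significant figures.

Element admittances at DC:
  Y(R1) = 0.8850 S between n0,n1
  Y(R2) = 0.005405 S between n1,n2
  Y(R3) = 0.02545 S between n1,n0
  Y(R4) = 0.005952 S between n1,n0
  Y(R5) = 0.2907 S between n0,n1
  Y(R6) = 0.0003546 S between n1,n0
  Y(R7) = 0.001151 S between n1,n0
  Y(R8) = 0.002725 S between n1,n2
  Y(R9) = 0.5319 S between n1,n2
  Y(R10) = 0.04505 S between n1,n0
  Y(R11) = 0.01221 S between n1,n2
  Y(R12) = 0.02551 S between n2,n0
  Y(R13) = 0.4184 S between n1,n0
  Iin: injects 0.411 A into n0 (from n2)
Assemble and solve the 2×2 MNA system:
  V(n1)=-0.2316  V(n2)=-0.9327

R_eq = 2.269 Ω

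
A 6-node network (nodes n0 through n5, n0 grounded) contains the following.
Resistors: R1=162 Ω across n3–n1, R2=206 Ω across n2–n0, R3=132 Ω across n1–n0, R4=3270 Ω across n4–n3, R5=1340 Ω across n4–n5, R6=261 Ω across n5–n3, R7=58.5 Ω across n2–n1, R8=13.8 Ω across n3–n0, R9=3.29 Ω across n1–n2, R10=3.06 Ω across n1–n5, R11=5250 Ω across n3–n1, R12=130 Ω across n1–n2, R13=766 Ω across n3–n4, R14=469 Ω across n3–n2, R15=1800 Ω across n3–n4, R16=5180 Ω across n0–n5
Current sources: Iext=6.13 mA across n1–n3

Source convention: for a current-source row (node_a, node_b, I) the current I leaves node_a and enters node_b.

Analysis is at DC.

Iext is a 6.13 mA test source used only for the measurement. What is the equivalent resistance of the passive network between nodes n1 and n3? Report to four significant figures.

Element admittances at DC:
  Y(R1) = 0.006173 S between n3,n1
  Y(R2) = 0.004854 S between n2,n0
  Y(R3) = 0.007576 S between n1,n0
  Y(R4) = 0.0003058 S between n4,n3
  Y(R5) = 0.0007463 S between n4,n5
  Y(R6) = 0.003831 S between n5,n3
  Y(R7) = 0.01709 S between n2,n1
  Y(R8) = 0.07246 S between n3,n0
  Y(R9) = 0.3040 S between n1,n2
  Y(R10) = 0.3268 S between n1,n5
  Y(R11) = 0.0001905 S between n3,n1
  Y(R12) = 0.007692 S between n1,n2
  Y(R13) = 0.001305 S between n3,n4
  Y(R14) = 0.002132 S between n3,n2
  Y(R15) = 0.0005556 S between n3,n4
  Y(R16) = 0.0001931 S between n0,n5
  Iext: injects 0.00613 A into n3 (from n1)
Assemble and solve the 5×5 MNA system:
  V(n1)=-0.2229  V(n2)=-0.2180  V(n3)=0.03849  V(n4)=-0.02755  V(n5)=-0.2193

R_eq = 42.64 Ω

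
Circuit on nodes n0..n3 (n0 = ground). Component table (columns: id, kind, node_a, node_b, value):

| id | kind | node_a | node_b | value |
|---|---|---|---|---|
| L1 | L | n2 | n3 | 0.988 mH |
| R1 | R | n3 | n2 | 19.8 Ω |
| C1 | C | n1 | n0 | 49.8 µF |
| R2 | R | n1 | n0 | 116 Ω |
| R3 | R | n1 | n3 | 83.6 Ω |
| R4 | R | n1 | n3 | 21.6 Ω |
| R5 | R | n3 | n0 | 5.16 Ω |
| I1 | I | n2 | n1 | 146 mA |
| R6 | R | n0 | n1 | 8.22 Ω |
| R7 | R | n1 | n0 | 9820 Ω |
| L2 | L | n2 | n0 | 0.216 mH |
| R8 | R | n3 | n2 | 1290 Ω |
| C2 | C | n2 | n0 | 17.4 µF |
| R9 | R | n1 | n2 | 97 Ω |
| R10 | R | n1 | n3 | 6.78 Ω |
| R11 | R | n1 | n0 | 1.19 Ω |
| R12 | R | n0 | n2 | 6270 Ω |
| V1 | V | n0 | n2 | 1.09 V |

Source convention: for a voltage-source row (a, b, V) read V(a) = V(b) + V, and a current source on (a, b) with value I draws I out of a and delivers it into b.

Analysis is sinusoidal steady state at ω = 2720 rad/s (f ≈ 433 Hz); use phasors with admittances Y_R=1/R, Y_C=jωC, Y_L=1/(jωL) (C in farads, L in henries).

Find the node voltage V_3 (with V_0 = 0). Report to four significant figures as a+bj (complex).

MNA unknowns: 3 node voltages V₁..V_3 plus 1 source current (V1)
L1: Y=0.000-0.3721j on G[2,3]
R1: Y=0.05051+0.000j on G[3,2]
C1: Y=0.000+0.1355j on G[1,0]
R2: Y=0.008621+0.000j on G[1,0]
R3: Y=0.01196+0.000j on G[1,3]
R4: Y=0.04630+0.000j on G[1,3]
R5: Y=0.1938+0.000j on G[3,0]
I1: z[2]−=0.146, z[1]+=0.146
R6: Y=0.1217+0.000j on G[0,1]
R7: Y=0.0001018+0.000j on G[1,0]
L2: Y=0.000-1.702j on G[2,0]
R8: Y=0.0007752+0.000j on G[3,2]
C2: Y=0.000+0.04733j on G[2,0]
R9: Y=0.01031+0.000j on G[1,2]
R10: Y=0.1475+0.000j on G[1,3]
R11: Y=0.8403+0.000j on G[1,0]
R12: Y=0.0001595+0.000j on G[0,2]
V1: row V0−V2=1.09, i_V1 at 0,2
solve → V1=0.03201+0.08375j, V2=-1.090+0.000j, V3=-0.5255+0.5042j
aux → i_V1=-0.08229+1.987j

-0.5255+0.5042j V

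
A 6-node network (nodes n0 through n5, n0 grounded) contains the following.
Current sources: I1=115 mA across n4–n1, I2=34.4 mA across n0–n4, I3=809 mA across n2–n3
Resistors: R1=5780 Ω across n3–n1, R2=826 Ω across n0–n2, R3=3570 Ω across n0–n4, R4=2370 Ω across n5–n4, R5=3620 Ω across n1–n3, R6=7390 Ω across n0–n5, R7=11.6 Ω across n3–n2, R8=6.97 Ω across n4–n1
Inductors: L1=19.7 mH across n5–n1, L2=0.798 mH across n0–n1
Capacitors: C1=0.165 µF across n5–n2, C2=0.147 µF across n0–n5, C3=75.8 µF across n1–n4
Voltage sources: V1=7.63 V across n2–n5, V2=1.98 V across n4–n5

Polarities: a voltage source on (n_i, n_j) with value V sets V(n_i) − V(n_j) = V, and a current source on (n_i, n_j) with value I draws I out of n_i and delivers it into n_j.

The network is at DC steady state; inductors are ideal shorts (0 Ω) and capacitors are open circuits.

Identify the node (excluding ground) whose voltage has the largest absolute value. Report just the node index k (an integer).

Apply KCL at each of the 5 non-ground nodes and solve the resulting linear system.
Node n1: branches {I1, R1, L1, R5, L2, R8, C3} → V_1 = 0.000
Node n2: branches {R2, C1, R7, I3, V1} → V_2 = 7.630
Node n3: branches {R1, R5, R7, I3} → V_3 = 16.93
Node n4: branches {I1, R3, R4, I2, R8, C3, V2} → V_4 = 1.980
Node n5: branches {R4, L1, R6, C1, C2, V1, V2} → V_5 = 0.000
Source currents: i(L1)=-0.3821, i(L2)=-0.02461, i(V1)=-0.01684, i(V2)=-0.3661

3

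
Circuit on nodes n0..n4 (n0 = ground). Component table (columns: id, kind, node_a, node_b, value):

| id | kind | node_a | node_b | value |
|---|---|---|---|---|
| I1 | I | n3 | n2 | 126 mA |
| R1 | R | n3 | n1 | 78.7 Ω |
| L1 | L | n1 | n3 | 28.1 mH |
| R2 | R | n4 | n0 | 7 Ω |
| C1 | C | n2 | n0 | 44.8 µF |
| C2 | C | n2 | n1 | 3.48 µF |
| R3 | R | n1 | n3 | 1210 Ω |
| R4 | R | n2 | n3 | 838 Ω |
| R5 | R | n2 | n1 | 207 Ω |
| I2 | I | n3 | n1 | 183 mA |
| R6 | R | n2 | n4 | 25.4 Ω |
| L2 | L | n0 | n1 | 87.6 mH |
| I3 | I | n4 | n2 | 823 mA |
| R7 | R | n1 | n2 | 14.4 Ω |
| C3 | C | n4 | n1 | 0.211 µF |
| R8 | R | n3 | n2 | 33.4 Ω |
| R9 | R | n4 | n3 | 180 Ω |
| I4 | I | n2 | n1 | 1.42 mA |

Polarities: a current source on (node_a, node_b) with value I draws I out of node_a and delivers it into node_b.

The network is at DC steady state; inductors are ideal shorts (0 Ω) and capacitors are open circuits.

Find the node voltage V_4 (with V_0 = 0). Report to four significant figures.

-3.193 V

MNA unknowns: 4 node voltages V₁..V_4 plus 2 source currents (L1, L2)
I1: z[3]−=0.126, z[2]+=0.126
R1: Y=0.01271 on G[3,1]
L1: row V1−V3=0, i_L1 at 1,3
R2: Y=0.1429 on G[4,0]
C1: Y=0.000 on G[2,0]
C2: Y=0.000 on G[2,1]
R3: Y=0.0008264 on G[1,3]
R4: Y=0.001193 on G[2,3]
R5: Y=0.004831 on G[2,1]
I2: z[3]−=0.183, z[1]+=0.183
R6: Y=0.03937 on G[2,4]
L2: row V0−V1=0, i_L2 at 0,1
I3: z[4]−=0.823, z[2]+=0.823
R7: Y=0.06944 on G[1,2]
C3: Y=0.000 on G[4,1]
R8: Y=0.02994 on G[3,2]
R9: Y=0.005556 on G[4,3]
I4: z[2]−=0.00142, z[1]+=0.00142
solve → V1=0.000, V2=5.677, V3=0.000, V4=-3.193
aux → i_L1=0.1500, i_L2=-0.4561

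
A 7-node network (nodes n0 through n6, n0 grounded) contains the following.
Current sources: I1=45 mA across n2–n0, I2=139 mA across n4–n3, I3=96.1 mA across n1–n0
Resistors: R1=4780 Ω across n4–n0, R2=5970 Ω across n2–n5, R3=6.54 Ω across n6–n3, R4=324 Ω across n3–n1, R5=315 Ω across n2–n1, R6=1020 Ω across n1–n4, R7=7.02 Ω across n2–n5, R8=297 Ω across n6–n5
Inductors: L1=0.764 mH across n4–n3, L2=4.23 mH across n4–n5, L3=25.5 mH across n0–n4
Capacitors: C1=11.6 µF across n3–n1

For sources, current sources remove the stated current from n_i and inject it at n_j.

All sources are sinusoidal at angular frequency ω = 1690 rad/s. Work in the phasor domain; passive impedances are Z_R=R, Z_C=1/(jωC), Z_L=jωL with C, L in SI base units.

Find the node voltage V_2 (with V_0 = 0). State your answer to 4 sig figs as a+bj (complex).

-0.5122-6.321j V

Element admittances at ω=1690 rad/s:
  I1: injects 0.045 A into n0 (from n2)
  Y(R1) = 0.0002092+0.000j S between n4,n0
  Y(L1) = 0.000-0.7745j S between n4,n3
  Y(R2) = 0.0001675+0.000j S between n2,n5
  Y(L2) = 0.000-0.1399j S between n4,n5
  Y(R3) = 0.1529+0.000j S between n6,n3
  Y(R4) = 0.003086+0.000j S between n3,n1
  Y(R5) = 0.003175+0.000j S between n2,n1
  Y(R6) = 0.0009804+0.000j S between n1,n4
  Y(R7) = 0.1425+0.000j S between n2,n5
  I2: injects 0.139 A into n3 (from n4)
  Y(R8) = 0.003367+0.000j S between n6,n5
  Y(L3) = 0.000-0.02320j S between n0,n4
  Y(C1) = 0.000+0.01960j S between n3,n1
  I3: injects 0.0961 A into n0 (from n1)
Assemble and solve the 6×6 MNA system:
  V(n1)=-1.693-1.652j  V(n2)=-0.5122-6.321j  V(n3)=-0.02834-6.019j  V(n4)=-0.05482-6.080j  V(n5)=-0.1704-6.425j  V(n6)=-0.03140-6.027j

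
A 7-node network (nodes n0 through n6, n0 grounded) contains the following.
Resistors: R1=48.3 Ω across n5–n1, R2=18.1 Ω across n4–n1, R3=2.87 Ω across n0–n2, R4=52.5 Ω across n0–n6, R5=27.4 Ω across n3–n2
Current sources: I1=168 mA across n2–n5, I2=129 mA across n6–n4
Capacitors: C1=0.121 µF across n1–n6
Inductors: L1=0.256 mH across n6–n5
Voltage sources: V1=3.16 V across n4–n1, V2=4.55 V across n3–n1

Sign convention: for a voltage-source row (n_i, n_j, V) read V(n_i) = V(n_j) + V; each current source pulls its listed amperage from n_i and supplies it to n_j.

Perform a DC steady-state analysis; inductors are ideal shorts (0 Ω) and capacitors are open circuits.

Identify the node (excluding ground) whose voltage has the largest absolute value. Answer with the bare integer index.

3

MNA unknowns: 6 node voltages V₁..V_6 plus 3 source currents (L1, V1, V2)
R1: Y=0.02070 on G[5,1]
R2: Y=0.05525 on G[4,1]
R3: Y=0.3484 on G[0,2]
R4: Y=0.01905 on G[0,6]
I1: z[2]−=0.168, z[5]+=0.168
R5: Y=0.03650 on G[3,2]
I2: z[6]−=0.129, z[4]+=0.129
C1: Y=0.000 on G[1,6]
L1: row V6−V5=0, i_L1 at 6,5
V1: row V4−V1=3.16, i_V1 at 4,1
V2: row V3−V1=4.55, i_V2 at 3,1
solve → V1=-0.3941, V2=-0.04241, V3=4.156, V4=2.766, V5=0.7758, V6=0.7758
aux → i_L1=-0.1438, i_V1=-0.04559, i_V2=-0.1532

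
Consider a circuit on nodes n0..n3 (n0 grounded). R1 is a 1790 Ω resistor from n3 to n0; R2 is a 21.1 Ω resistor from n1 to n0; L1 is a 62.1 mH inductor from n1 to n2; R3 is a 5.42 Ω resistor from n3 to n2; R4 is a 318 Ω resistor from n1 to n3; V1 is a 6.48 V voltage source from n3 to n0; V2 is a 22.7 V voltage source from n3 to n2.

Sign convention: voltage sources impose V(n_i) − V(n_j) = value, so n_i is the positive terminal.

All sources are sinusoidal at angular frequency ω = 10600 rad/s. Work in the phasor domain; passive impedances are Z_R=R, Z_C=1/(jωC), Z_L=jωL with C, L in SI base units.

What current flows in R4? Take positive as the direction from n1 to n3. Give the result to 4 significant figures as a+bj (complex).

-0.01916+0.001570j A

Element admittances at ω=10600 rad/s:
  Y(R1) = 0.0005587+0.000j S between n3,n0
  Y(R2) = 0.04739+0.000j S between n1,n0
  Y(L1) = 0.000-0.001519j S between n1,n2
  Y(R3) = 0.1845+0.000j S between n3,n2
  Y(R4) = 0.003145+0.000j S between n1,n3
  V1: constraint V(n3)−V(n0) = 6.48
  V2: constraint V(n3)−V(n2) = 22.7
Assemble and solve the 5×5 MNA system:
  V(n1)=0.3882+0.4992j  V(n2)=-16.22+0.000j  V(n3)=6.480+0.000j
  i(V1)=-0.02202-0.02366j  i(V2)=-4.189+0.02523j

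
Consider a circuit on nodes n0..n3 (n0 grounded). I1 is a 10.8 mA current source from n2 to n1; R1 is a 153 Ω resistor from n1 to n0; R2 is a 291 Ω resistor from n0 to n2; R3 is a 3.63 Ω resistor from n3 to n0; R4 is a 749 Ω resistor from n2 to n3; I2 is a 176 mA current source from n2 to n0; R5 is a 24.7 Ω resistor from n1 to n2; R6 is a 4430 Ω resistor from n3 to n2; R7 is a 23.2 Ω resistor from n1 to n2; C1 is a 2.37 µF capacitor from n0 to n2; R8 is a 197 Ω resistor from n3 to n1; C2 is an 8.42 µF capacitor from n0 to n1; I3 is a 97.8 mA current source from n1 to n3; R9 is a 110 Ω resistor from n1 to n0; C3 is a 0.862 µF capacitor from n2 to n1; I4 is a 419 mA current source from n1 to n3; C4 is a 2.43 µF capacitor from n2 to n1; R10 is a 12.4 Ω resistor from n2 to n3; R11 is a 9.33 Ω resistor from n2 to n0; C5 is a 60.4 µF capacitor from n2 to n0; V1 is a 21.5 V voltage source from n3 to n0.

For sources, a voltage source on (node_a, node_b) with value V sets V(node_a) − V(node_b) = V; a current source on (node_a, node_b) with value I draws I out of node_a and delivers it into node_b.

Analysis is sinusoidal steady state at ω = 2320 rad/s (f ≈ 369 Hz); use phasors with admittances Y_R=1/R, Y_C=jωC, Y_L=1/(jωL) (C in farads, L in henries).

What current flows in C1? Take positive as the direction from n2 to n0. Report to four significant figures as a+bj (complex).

0.01509+0.02192j A

Element admittances at ω=2320 rad/s:
  I1: injects 0.0108 A into n1 (from n2)
  Y(R1) = 0.006536+0.000j S between n1,n0
  Y(R2) = 0.003436+0.000j S between n0,n2
  Y(R3) = 0.2755+0.000j S between n3,n0
  Y(R4) = 0.001335+0.000j S between n2,n3
  I2: injects 0.176 A into n0 (from n2)
  Y(R5) = 0.04049+0.000j S between n1,n2
  Y(R6) = 0.0002257+0.000j S between n3,n2
  Y(R7) = 0.04310+0.000j S between n1,n2
  Y(C1) = 0.000+0.005498j S between n0,n2
  Y(R8) = 0.005076+0.000j S between n3,n1
  Y(C2) = 0.000+0.01953j S between n0,n1
  I3: injects 0.0978 A into n3 (from n1)
  Y(R9) = 0.009091+0.000j S between n1,n0
  Y(C3) = 0.000+0.002000j S between n2,n1
  I4: injects 0.419 A into n3 (from n1)
  Y(C4) = 0.000+0.005638j S between n2,n1
  Y(R10) = 0.08065+0.000j S between n2,n3
  Y(R11) = 0.1072+0.000j S between n2,n0
  Y(C5) = 0.000+0.1401j S between n2,n0
  V1: constraint V(n3)−V(n0) = 21.5
Assemble and solve the 4×4 MNA system:
  V(n1)=-0.8482-1.686j  V(n2)=3.987-2.744j  V(n3)=21.50+0.000j
  i(V1)=-6.959-0.2341j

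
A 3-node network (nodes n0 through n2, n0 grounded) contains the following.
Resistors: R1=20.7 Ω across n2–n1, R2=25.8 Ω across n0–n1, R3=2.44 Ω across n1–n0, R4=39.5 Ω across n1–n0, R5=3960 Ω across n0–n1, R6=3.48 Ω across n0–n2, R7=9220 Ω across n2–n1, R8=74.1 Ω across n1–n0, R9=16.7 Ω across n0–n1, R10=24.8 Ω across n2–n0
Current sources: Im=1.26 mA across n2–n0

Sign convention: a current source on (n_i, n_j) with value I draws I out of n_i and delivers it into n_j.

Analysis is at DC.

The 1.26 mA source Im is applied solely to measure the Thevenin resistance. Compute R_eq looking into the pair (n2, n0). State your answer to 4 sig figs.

R_eq = 2.687 Ω

Element admittances at DC:
  Y(R1) = 0.04831 S between n2,n1
  Y(R2) = 0.03876 S between n0,n1
  Y(R3) = 0.4098 S between n1,n0
  Y(R4) = 0.02532 S between n1,n0
  Y(R5) = 0.0002525 S between n0,n1
  Y(R6) = 0.2874 S between n0,n2
  Y(R7) = 0.0001085 S between n2,n1
  Y(R8) = 0.01350 S between n1,n0
  Y(R9) = 0.05988 S between n0,n1
  Y(R10) = 0.04032 S between n2,n0
  Im: injects 0.00126 A into n0 (from n2)
Assemble and solve the 2×2 MNA system:
  V(n1)=-0.0002751  V(n2)=-0.003386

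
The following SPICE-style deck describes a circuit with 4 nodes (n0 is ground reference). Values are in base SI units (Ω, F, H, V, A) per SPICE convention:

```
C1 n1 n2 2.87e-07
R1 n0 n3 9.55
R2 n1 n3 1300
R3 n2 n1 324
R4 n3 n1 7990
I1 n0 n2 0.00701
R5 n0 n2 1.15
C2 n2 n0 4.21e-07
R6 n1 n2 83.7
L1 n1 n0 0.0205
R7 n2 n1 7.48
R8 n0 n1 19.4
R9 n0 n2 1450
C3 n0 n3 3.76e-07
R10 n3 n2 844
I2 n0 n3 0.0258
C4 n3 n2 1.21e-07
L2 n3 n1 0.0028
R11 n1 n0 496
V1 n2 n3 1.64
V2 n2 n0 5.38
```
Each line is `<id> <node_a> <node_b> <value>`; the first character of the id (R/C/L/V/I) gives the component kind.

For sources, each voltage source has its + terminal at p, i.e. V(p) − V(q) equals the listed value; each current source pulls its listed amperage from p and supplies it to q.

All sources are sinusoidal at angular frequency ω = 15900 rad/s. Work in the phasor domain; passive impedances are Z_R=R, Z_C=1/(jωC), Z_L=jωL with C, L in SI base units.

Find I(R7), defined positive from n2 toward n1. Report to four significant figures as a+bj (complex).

MNA unknowns: 3 node voltages V₁..V_3 plus 2 source currents (V1, V2)
C1: Y=0.000+0.004563j on G[1,2]
R1: Y=0.1047+0.000j on G[0,3]
R2: Y=0.0007692+0.000j on G[1,3]
R3: Y=0.003086+0.000j on G[2,1]
R4: Y=0.0001252+0.000j on G[3,1]
I1: z[0]−=0.00701, z[2]+=0.00701
R5: Y=0.8696+0.000j on G[0,2]
C2: Y=0.000+0.006694j on G[2,0]
R6: Y=0.01195+0.000j on G[1,2]
L1: Y=0.000-0.003068j on G[1,0]
R7: Y=0.1337+0.000j on G[2,1]
R8: Y=0.05155+0.000j on G[0,1]
R9: Y=0.0006897+0.000j on G[0,2]
C3: Y=0.000+0.005978j on G[0,3]
R10: Y=0.001185+0.000j on G[3,2]
I2: z[0]−=0.0258, z[3]+=0.0258
C4: Y=0.000+0.001924j on G[3,2]
L2: Y=0.000-0.02246j on G[3,1]
R11: Y=0.002016+0.000j on G[1,0]
V1: row V2−V3=1.64, i_V1 at 2,3
V2: row V2−V0=5.38, i_V2 at 2,0
solve → V1=3.943+0.1142j, V2=5.380+0.000j, V3=3.740+0.000j
aux → i_V1=0.3611+0.02366j, i_V2=-5.252-0.05239j

0.1922-0.01527j A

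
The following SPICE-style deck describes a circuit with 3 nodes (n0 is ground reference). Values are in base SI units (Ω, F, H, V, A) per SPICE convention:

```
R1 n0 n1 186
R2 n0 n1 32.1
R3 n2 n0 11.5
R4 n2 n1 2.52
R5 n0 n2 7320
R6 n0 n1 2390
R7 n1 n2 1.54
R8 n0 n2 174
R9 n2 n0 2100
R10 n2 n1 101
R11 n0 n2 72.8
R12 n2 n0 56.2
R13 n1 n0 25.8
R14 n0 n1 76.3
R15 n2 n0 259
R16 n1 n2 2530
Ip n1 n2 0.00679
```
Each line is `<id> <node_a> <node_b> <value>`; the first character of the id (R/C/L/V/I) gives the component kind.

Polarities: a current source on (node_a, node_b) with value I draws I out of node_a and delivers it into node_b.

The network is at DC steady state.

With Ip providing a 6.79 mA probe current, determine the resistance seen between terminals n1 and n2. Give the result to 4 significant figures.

R_eq = 0.9017 Ω

Apply KCL at each of the 2 non-ground nodes and solve the resulting linear system.
Node n1: branches {R1, R2, R4, R6, R7, R10, R13, R14, R16, Ip} → V_1 = -0.003623
Node n2: branches {R3, R4, R5, R7, R8, R9, R10, R11, R12, R15, R16, Ip} → V_2 = 0.002500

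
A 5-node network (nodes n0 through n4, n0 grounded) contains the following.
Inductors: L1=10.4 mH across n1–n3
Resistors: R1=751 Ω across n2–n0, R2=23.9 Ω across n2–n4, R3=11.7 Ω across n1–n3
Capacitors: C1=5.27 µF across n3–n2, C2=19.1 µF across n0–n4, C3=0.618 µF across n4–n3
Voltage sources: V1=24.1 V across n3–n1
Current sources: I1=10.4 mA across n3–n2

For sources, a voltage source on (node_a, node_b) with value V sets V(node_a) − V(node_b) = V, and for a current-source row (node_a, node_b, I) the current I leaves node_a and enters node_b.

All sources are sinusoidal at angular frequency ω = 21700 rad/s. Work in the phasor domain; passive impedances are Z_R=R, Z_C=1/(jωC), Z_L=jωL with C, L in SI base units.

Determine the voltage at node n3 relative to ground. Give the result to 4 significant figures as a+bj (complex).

Element admittances at ω=21700 rad/s:
  Y(L1) = 0.000-0.004431j S between n1,n3
  Y(R1) = 0.001332+0.000j S between n2,n0
  Y(C1) = 0.000+0.1144j S between n3,n2
  Y(R2) = 0.04184+0.000j S between n2,n4
  Y(C2) = 0.000+0.4145j S between n0,n4
  Y(C3) = 0.000+0.01341j S between n4,n3
  Y(R3) = 0.08547+0.000j S between n1,n3
  V1: constraint V(n3)−V(n1) = 24.1
  I1: injects 0.0104 A into n2 (from n3)
Assemble and solve the 5×5 MNA system:
  V(n1)=-24.08+0.07563j  V(n2)=0.02349-0.006452j  V(n3)=0.02103+0.07563j  V(n4)=2.073e-05+7.546e-05j
  i(V1)=-2.060+0.1068j

0.02103+0.07563j V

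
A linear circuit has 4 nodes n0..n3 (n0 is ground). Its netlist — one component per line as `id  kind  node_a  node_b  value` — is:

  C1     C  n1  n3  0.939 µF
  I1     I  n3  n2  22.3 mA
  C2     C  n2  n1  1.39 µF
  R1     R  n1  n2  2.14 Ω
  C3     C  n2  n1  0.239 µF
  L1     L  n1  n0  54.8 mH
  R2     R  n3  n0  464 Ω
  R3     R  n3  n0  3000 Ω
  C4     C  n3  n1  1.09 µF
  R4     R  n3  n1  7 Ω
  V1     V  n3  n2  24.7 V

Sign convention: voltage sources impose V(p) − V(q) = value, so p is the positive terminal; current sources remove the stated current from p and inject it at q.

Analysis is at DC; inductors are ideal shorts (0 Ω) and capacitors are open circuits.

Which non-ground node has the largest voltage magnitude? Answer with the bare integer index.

3

MNA unknowns: 3 node voltages V₁..V_3 plus 2 source currents (L1, V1)
C1: Y=0.000 on G[1,3]
I1: z[3]−=0.0223, z[2]+=0.0223
C2: Y=0.000 on G[2,1]
R1: Y=0.4673 on G[1,2]
C3: Y=0.000 on G[2,1]
L1: row V1−V0=0, i_L1 at 1,0
R2: Y=0.002155 on G[3,0]
R3: Y=0.0003333 on G[3,0]
C4: Y=0.000 on G[3,1]
R4: Y=0.1429 on G[3,1]
V1: row V3−V2=24.7, i_V1 at 3,2
solve → V1=0.000, V2=-5.860, V3=18.84
aux → i_L1=-0.04688, i_V1=-2.761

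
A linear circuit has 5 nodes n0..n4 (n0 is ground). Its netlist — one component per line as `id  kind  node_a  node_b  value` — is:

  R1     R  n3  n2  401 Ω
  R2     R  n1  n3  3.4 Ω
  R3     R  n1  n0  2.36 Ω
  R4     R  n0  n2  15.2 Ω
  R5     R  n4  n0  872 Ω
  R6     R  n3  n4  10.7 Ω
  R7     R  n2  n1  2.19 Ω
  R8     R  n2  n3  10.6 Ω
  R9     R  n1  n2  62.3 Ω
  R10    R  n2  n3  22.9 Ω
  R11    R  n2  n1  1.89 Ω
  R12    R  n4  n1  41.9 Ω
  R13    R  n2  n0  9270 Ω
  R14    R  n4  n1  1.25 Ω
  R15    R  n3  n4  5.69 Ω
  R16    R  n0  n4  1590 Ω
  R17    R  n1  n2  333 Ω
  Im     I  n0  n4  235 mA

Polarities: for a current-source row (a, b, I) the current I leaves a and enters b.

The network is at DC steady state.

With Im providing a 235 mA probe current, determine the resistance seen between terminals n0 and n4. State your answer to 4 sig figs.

MNA unknowns: 4 node voltages V₁..V_4
R1: Y=0.002494 on G[3,2]
R2: Y=0.2941 on G[1,3]
R3: Y=0.4237 on G[1,0]
R4: Y=0.06579 on G[0,2]
R5: Y=0.001147 on G[4,0]
R6: Y=0.09346 on G[3,4]
R7: Y=0.4566 on G[2,1]
R8: Y=0.09434 on G[2,3]
R9: Y=0.01605 on G[1,2]
R10: Y=0.04367 on G[2,3]
R11: Y=0.5291 on G[2,1]
R12: Y=0.02387 on G[4,1]
R13: Y=0.0001079 on G[2,0]
R14: Y=0.8000 on G[4,1]
R15: Y=0.1757 on G[3,4]
R16: Y=0.0006289 on G[0,4]
R17: Y=0.003003 on G[1,2]
Im: z[0]−=0.235, z[4]+=0.235
solve → V1=0.4795, V2=0.4635, V3=0.5663, V4=0.7147

R_eq = 3.041 Ω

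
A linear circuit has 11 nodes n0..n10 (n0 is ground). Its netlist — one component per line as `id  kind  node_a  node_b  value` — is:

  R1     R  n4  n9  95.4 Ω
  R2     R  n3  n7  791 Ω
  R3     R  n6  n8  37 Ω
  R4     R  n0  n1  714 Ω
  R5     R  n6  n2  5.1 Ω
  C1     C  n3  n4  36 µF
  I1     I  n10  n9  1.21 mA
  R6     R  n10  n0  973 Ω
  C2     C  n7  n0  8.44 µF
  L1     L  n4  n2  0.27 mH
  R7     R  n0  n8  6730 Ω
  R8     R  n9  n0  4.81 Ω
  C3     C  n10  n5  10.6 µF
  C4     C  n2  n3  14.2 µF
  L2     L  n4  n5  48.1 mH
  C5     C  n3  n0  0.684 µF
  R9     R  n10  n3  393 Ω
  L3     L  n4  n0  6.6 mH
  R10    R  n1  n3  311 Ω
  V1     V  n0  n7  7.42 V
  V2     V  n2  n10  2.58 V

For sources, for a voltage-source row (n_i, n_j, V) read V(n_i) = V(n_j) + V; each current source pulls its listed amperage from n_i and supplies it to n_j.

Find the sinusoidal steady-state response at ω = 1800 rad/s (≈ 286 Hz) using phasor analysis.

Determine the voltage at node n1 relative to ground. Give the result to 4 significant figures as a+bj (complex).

-0.004559+0.05802j V

MNA unknowns: 10 node voltages V₁..V_10 plus 2 source currents (V1, V2)
R1: Y=0.01048+0.000j on G[4,9]
R2: Y=0.001264+0.000j on G[3,7]
R3: Y=0.02703+0.000j on G[6,8]
R4: Y=0.001401+0.000j on G[0,1]
R5: Y=0.1961+0.000j on G[6,2]
C1: Y=0.000+0.06480j on G[3,4]
I1: z[10]−=0.00121, z[9]+=0.00121
R6: Y=0.001028+0.000j on G[10,0]
C2: Y=0.000+0.01519j on G[7,0]
L1: Y=0.000-2.058j on G[4,2]
R7: Y=0.0001486+0.000j on G[0,8]
R8: Y=0.2079+0.000j on G[9,0]
C3: Y=0.000+0.01908j on G[10,5]
C4: Y=0.000+0.02556j on G[2,3]
L2: Y=0.000-0.01155j on G[4,5]
C5: Y=0.000+0.001231j on G[3,0]
R9: Y=0.002545+0.000j on G[10,3]
L3: Y=0.000-0.08418j on G[4,0]
R10: Y=0.003215+0.000j on G[1,3]
V1: row V0−V7=7.42, i_V1 at 0,7
V2: row V2−V10=2.58, i_V2 at 2,10
solve → V1=-0.004559+0.05802j, V2=0.02635-0.08976j, V3=-0.006544+0.08329j, V4=-0.009970-0.09142j, V5=-6.455-0.08721j, V6=0.02633-0.08969j, V7=-7.420+0.000j, V8=0.02619-0.08920j, V9=0.005062-0.004388j, V10=-2.554-0.08976j
aux → i_V1=-0.009372-0.1128j, i_V2=-0.007847+0.07391j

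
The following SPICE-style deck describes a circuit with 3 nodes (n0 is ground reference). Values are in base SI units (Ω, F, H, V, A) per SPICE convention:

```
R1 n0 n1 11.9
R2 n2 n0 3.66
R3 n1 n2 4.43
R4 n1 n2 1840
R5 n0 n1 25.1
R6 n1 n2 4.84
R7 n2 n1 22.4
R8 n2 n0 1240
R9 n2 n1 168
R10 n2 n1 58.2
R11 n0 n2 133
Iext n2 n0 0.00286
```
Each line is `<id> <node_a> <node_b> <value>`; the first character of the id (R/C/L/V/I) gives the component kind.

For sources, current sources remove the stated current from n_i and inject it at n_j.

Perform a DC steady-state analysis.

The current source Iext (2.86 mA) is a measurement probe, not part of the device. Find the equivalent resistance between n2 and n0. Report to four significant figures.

Element admittances at DC:
  Y(R1) = 0.08403 S between n0,n1
  Y(R2) = 0.2732 S between n2,n0
  Y(R3) = 0.2257 S between n1,n2
  Y(R4) = 0.0005435 S between n1,n2
  Y(R5) = 0.03984 S between n0,n1
  Y(R6) = 0.2066 S between n1,n2
  Y(R7) = 0.04464 S between n2,n1
  Y(R8) = 0.0008065 S between n2,n0
  Y(R9) = 0.005952 S between n2,n1
  Y(R10) = 0.01718 S between n2,n1
  Y(R11) = 0.007519 S between n0,n2
  Iext: injects 0.00286 A into n0 (from n2)
Assemble and solve the 2×2 MNA system:
  V(n1)=-0.006020  V(n2)=-0.007509

R_eq = 2.626 Ω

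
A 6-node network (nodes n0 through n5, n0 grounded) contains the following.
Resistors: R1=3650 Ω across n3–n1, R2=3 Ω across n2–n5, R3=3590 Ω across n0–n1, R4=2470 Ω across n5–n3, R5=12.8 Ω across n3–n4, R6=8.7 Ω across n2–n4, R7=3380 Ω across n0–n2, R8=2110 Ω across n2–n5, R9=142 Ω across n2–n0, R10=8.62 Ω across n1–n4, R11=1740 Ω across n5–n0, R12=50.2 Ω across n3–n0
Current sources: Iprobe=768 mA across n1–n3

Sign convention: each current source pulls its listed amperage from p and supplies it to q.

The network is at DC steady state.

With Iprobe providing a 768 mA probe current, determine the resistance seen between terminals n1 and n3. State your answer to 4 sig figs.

R_eq = 20.34 Ω

MNA unknowns: 5 node voltages V₁..V_5
R1: Y=0.0002740 on G[3,1]
R2: Y=0.3333 on G[2,5]
R3: Y=0.0002786 on G[0,1]
R4: Y=0.0004049 on G[5,3]
R5: Y=0.07812 on G[3,4]
R6: Y=0.1149 on G[2,4]
R7: Y=0.0002959 on G[0,2]
R8: Y=0.0004739 on G[2,5]
R9: Y=0.007042 on G[2,0]
R10: Y=0.1160 on G[1,4]
R11: Y=0.0005747 on G[5,0]
R12: Y=0.01992 on G[3,0]
Iprobe: z[1]−=0.768, z[3]+=0.768
solve → V1=-13.04, V2=-6.044, V3=2.582, V4=-6.490, V5=-6.023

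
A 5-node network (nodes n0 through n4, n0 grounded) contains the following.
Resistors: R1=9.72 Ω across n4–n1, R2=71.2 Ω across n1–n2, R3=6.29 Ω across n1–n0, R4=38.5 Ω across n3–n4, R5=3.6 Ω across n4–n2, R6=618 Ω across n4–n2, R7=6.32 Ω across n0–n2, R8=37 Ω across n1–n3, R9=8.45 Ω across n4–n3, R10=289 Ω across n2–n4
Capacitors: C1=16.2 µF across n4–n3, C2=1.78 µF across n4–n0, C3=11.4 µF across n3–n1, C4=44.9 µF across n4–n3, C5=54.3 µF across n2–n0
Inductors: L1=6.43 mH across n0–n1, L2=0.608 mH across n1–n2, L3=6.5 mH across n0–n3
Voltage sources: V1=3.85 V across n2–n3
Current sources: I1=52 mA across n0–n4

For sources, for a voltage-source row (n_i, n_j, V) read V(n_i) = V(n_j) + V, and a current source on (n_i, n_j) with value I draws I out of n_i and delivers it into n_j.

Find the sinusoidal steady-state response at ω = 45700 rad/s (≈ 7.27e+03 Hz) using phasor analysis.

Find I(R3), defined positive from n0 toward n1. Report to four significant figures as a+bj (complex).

0.5208+0.2088j A

Element admittances at ω=45700 rad/s:
  Y(R1) = 0.1029+0.000j S between n4,n1
  Y(C1) = 0.000+0.7403j S between n4,n3
  Y(R2) = 0.01404+0.000j S between n1,n2
  Y(R3) = 0.1590+0.000j S between n1,n0
  Y(C2) = 0.000+0.08135j S between n4,n0
  Y(L1) = 0.000-0.003403j S between n0,n1
  Y(R4) = 0.02597+0.000j S between n3,n4
  Y(R5) = 0.2778+0.000j S between n4,n2
  Y(C3) = 0.000+0.5210j S between n3,n1
  Y(R6) = 0.001618+0.000j S between n4,n2
  Y(R7) = 0.1582+0.000j S between n0,n2
  Y(R8) = 0.02703+0.000j S between n1,n3
  Y(L2) = 0.000-0.03599j S between n1,n2
  Y(R9) = 0.1183+0.000j S between n4,n3
  Y(C4) = 0.000+2.052j S between n4,n3
  Y(R10) = 0.003460+0.000j S between n2,n4
  Y(L3) = 0.000-0.003366j S between n0,n3
  Y(C5) = 0.000+2.482j S between n2,n0
  V1: constraint V(n2)−V(n3) = 3.85
  I1: injects 0.052 A into n4 (from n0)
Assemble and solve the 5×5 MNA system:
  V(n1)=-3.276-1.314j  V(n2)=0.2027-0.2009j  V(n3)=-3.647-0.2009j  V(n4)=-3.514-0.5810j
  i(V1)=-1.671-0.4692j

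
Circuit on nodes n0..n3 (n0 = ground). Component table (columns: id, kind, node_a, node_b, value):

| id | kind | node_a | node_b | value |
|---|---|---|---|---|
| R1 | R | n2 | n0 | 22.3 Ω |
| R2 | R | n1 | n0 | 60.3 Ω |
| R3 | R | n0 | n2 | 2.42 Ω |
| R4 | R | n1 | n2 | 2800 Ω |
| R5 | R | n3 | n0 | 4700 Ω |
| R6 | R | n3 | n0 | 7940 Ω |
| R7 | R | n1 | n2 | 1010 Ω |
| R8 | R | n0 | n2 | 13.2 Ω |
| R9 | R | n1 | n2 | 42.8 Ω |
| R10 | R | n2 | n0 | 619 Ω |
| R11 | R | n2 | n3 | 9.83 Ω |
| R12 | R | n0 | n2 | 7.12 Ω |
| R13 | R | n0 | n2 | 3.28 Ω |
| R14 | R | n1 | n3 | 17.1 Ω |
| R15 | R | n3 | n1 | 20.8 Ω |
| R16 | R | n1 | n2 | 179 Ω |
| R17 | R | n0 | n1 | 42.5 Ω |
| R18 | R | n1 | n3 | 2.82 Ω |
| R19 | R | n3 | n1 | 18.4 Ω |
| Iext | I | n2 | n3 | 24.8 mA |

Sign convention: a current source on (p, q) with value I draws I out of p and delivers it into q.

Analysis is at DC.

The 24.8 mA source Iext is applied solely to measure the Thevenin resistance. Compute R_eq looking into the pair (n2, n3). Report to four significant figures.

R_eq = 6.144 Ω

Element admittances at DC:
  Y(R1) = 0.04484 S between n2,n0
  Y(R2) = 0.01658 S between n1,n0
  Y(R3) = 0.4132 S between n0,n2
  Y(R4) = 0.0003571 S between n1,n2
  Y(R5) = 0.0002128 S between n3,n0
  Y(R6) = 0.0001259 S between n3,n0
  Y(R7) = 0.0009901 S between n1,n2
  Y(R8) = 0.07576 S between n0,n2
  Y(R9) = 0.02336 S between n1,n2
  Y(R10) = 0.001616 S between n2,n0
  Y(R11) = 0.1017 S between n2,n3
  Y(R12) = 0.1404 S between n0,n2
  Y(R13) = 0.3049 S between n0,n2
  Y(R14) = 0.05848 S between n1,n3
  Y(R15) = 0.04808 S between n3,n1
  Y(R16) = 0.005587 S between n1,n2
  Y(R17) = 0.02353 S between n0,n1
  Y(R18) = 0.3546 S between n1,n3
  Y(R19) = 0.05435 S between n3,n1
  Iext: injects 0.0248 A into n3 (from n2)
Assemble and solve the 3×3 MNA system:
  V(n1)=0.1291  V(n2)=-0.005330  V(n3)=0.1470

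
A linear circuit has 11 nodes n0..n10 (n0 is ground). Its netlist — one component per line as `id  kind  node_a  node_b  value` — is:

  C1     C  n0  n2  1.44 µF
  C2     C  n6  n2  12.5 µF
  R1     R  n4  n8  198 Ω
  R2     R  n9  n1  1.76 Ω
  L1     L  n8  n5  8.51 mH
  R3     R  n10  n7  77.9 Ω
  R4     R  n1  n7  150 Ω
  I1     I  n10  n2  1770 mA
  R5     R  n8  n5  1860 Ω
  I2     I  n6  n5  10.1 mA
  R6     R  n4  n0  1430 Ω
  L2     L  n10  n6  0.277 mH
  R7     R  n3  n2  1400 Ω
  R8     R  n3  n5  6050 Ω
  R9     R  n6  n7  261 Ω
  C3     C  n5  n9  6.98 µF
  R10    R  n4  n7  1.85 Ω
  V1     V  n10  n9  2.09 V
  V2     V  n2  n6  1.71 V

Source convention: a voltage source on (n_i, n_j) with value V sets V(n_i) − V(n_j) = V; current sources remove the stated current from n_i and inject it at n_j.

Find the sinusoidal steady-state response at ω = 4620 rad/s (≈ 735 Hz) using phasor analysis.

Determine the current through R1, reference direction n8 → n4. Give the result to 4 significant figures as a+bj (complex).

-0.006503-0.002926j A

MNA unknowns: 10 node voltages V₁..V_10 plus 2 source currents (V1, V2)
C1: Y=0.000+0.006653j on G[0,2]
C2: Y=0.000+0.05775j on G[6,2]
R1: Y=0.005051+0.000j on G[4,8]
R2: Y=0.5682+0.000j on G[9,1]
L1: Y=0.000-0.02543j on G[8,5]
R3: Y=0.01284+0.000j on G[10,7]
R4: Y=0.006667+0.000j on G[1,7]
I1: z[10]−=1.77, z[2]+=1.77
R5: Y=0.0005376+0.000j on G[8,5]
I2: z[6]−=0.0101, z[5]+=0.0101
R6: Y=0.0006993+0.000j on G[4,0]
L2: Y=0.000-0.7814j on G[10,6]
R7: Y=0.0007143+0.000j on G[3,2]
R8: Y=0.0001653+0.000j on G[3,5]
R9: Y=0.003831+0.000j on G[6,7]
C3: Y=0.000+0.03225j on G[5,9]
R10: Y=0.5405+0.000j on G[4,7]
V1: row V10−V9=2.09, i_V1 at 10,9
V2: row V2−V6=1.71, i_V2 at 2,6
solve → V1=-3.568-2.484j, V2=0.2292-0.2420j, V3=-0.4679-0.7636j, V4=-2.302-2.180j, V5=-3.480-3.018j, V6=-1.481-0.2420j, V7=-2.293-2.178j, V8=-3.590-2.760j, V9=-3.583-2.488j, V10=-1.493-2.488j
aux → i_V1=-0.02560-0.005339j, i_V2=1.768-0.1006j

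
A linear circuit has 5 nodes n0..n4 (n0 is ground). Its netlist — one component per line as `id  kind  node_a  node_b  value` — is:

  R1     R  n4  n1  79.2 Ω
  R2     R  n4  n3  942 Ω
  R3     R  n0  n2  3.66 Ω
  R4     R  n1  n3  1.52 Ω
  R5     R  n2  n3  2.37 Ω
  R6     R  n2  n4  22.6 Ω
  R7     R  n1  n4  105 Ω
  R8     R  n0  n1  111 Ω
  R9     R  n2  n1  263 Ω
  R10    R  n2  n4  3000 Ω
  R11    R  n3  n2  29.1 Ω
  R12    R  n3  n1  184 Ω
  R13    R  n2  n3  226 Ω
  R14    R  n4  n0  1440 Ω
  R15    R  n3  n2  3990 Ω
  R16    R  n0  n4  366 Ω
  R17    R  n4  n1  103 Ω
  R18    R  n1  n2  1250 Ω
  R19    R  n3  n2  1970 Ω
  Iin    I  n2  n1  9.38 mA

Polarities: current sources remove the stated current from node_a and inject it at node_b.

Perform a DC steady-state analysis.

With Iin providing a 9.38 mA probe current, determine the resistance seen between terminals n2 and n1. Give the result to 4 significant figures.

R_eq = 3.283 Ω

Element admittances at DC:
  Y(R1) = 0.01263 S between n4,n1
  Y(R2) = 0.001062 S between n4,n3
  Y(R3) = 0.2732 S between n0,n2
  Y(R4) = 0.6579 S between n1,n3
  Y(R5) = 0.4219 S between n2,n3
  Y(R6) = 0.04425 S between n2,n4
  Y(R7) = 0.009524 S between n1,n4
  Y(R8) = 0.009009 S between n0,n1
  Y(R9) = 0.003802 S between n2,n1
  Y(R10) = 0.0003333 S between n2,n4
  Y(R11) = 0.03436 S between n3,n2
  Y(R12) = 0.005435 S between n3,n1
  Y(R13) = 0.004425 S between n2,n3
  Y(R14) = 0.0006944 S between n4,n0
  Y(R15) = 0.0002506 S between n3,n2
  Y(R16) = 0.002732 S between n0,n4
  Y(R17) = 0.009709 S between n4,n1
  Y(R18) = 0.0008000 S between n1,n2
  Y(R19) = 0.0005076 S between n3,n2
  Iin: injects 0.00938 A into n1 (from n2)
Assemble and solve the 4×4 MNA system:
  V(n1)=0.02968  V(n2)=-0.001120  V(n3)=0.01704  V(n4)=0.01129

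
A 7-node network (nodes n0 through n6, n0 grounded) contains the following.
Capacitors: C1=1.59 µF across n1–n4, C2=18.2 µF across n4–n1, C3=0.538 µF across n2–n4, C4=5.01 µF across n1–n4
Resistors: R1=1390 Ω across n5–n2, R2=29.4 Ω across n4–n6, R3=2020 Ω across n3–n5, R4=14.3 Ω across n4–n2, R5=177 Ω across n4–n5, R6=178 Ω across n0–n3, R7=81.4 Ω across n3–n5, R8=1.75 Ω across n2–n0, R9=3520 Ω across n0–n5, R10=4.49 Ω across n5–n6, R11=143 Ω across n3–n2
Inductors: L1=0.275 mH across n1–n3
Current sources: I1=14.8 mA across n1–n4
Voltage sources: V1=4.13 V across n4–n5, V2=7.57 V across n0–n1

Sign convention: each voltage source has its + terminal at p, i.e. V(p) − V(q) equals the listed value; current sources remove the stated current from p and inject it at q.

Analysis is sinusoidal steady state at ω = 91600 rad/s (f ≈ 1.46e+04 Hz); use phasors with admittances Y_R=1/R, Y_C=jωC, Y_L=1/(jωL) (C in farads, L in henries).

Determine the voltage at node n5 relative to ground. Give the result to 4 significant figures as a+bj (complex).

Element admittances at ω=91600 rad/s:
  Y(C1) = 0.000+0.1456j S between n1,n4
  Y(R1) = 0.0007194+0.000j S between n5,n2
  Y(R2) = 0.03401+0.000j S between n4,n6
  Y(R3) = 0.0004950+0.000j S between n3,n5
  Y(R4) = 0.06993+0.000j S between n4,n2
  Y(R5) = 0.005650+0.000j S between n4,n5
  Y(L1) = 0.000-0.03970j S between n1,n3
  Y(C2) = 0.000+1.667j S between n4,n1
  Y(R6) = 0.005618+0.000j S between n0,n3
  Y(R7) = 0.01229+0.000j S between n3,n5
  Y(R8) = 0.5714+0.000j S between n2,n0
  I1: injects 0.0148 A into n4 (from n1)
  Y(R9) = 0.0002841+0.000j S between n0,n5
  Y(C3) = 0.000+0.04928j S between n2,n4
  Y(R10) = 0.2227+0.000j S between n5,n6
  Y(R11) = 0.006993+0.000j S between n3,n2
  Y(C4) = 0.000+0.4589j S between n1,n4
  V1: constraint V(n4)−V(n5) = 4.13
  V2: constraint V(n0)−V(n1) = 7.57
Assemble and solve the 8×8 MNA system:
  V(n1)=-7.570+0.000j  V(n2)=-0.9097-0.5152j  V(n3)=-7.014+0.6040j  V(n4)=-7.432-0.2436j  V(n5)=-11.56-0.2436j  V(n6)=-11.01-0.2436j
  i(V1)=-0.2143-0.01071j  i(V2)=-0.5625-0.2911j

-11.56-0.2436j V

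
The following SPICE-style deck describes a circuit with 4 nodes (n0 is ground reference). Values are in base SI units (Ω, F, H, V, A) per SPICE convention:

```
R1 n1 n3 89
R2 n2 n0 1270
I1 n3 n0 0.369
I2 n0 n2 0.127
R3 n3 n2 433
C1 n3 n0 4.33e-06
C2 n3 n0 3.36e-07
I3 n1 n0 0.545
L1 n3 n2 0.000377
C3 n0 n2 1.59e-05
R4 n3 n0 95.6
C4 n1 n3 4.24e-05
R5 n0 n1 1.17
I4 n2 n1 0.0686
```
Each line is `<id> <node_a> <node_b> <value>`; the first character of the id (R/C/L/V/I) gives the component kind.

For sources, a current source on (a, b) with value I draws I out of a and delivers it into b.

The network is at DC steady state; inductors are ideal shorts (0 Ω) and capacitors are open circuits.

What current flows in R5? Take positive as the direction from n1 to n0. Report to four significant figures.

MNA unknowns: 3 node voltages V₁..V_3 plus 1 source current (L1)
R1: Y=0.01124 on G[1,3]
R2: Y=0.0007874 on G[2,0]
I1: z[3]−=0.369, z[0]+=0.369
I2: z[0]−=0.127, z[2]+=0.127
R3: Y=0.002309 on G[3,2]
C1: Y=0.000 on G[3,0]
C2: Y=0.000 on G[3,0]
I3: z[1]−=0.545, z[0]+=0.545
L1: row V3−V2=0, i_L1 at 3,2
C3: Y=0.000 on G[0,2]
R4: Y=0.01046 on G[3,0]
C4: Y=0.000 on G[1,3]
R5: Y=0.8547 on G[0,1]
I4: z[2]−=0.0686, z[1]+=0.0686
solve → V1=-0.7342, V2=-14.18, V3=-14.18
aux → i_L1=-0.06957

-0.6275 A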